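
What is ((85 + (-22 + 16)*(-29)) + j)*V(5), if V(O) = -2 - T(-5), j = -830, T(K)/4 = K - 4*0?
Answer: -10278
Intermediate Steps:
T(K) = 4*K (T(K) = 4*(K - 4*0) = 4*(K + 0) = 4*K)
V(O) = 18 (V(O) = -2 - 4*(-5) = -2 - 1*(-20) = -2 + 20 = 18)
((85 + (-22 + 16)*(-29)) + j)*V(5) = ((85 + (-22 + 16)*(-29)) - 830)*18 = ((85 - 6*(-29)) - 830)*18 = ((85 + 174) - 830)*18 = (259 - 830)*18 = -571*18 = -10278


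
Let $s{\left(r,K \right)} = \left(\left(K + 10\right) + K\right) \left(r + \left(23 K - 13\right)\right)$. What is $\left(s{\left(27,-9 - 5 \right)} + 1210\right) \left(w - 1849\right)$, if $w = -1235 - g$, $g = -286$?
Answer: $-18897692$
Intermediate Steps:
$w = -949$ ($w = -1235 - -286 = -1235 + 286 = -949$)
$s{\left(r,K \right)} = \left(10 + 2 K\right) \left(-13 + r + 23 K\right)$ ($s{\left(r,K \right)} = \left(\left(10 + K\right) + K\right) \left(r + \left(-13 + 23 K\right)\right) = \left(10 + 2 K\right) \left(-13 + r + 23 K\right)$)
$\left(s{\left(27,-9 - 5 \right)} + 1210\right) \left(w - 1849\right) = \left(\left(-130 + 10 \cdot 27 + 46 \left(-9 - 5\right)^{2} + 204 \left(-9 - 5\right) + 2 \left(-9 - 5\right) 27\right) + 1210\right) \left(-949 - 1849\right) = \left(\left(-130 + 270 + 46 \left(-9 - 5\right)^{2} + 204 \left(-9 - 5\right) + 2 \left(-9 - 5\right) 27\right) + 1210\right) \left(-2798\right) = \left(\left(-130 + 270 + 46 \left(-14\right)^{2} + 204 \left(-14\right) + 2 \left(-14\right) 27\right) + 1210\right) \left(-2798\right) = \left(\left(-130 + 270 + 46 \cdot 196 - 2856 - 756\right) + 1210\right) \left(-2798\right) = \left(\left(-130 + 270 + 9016 - 2856 - 756\right) + 1210\right) \left(-2798\right) = \left(5544 + 1210\right) \left(-2798\right) = 6754 \left(-2798\right) = -18897692$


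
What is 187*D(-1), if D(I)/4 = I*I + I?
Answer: 0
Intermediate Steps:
D(I) = 4*I + 4*I**2 (D(I) = 4*(I*I + I) = 4*(I**2 + I) = 4*(I + I**2) = 4*I + 4*I**2)
187*D(-1) = 187*(4*(-1)*(1 - 1)) = 187*(4*(-1)*0) = 187*0 = 0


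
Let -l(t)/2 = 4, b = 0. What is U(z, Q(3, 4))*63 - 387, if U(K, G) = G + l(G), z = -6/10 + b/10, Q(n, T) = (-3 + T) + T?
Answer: -576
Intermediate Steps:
l(t) = -8 (l(t) = -2*4 = -8)
Q(n, T) = -3 + 2*T
z = -⅗ (z = -6/10 + 0/10 = -6*⅒ + 0*(⅒) = -⅗ + 0 = -⅗ ≈ -0.60000)
U(K, G) = -8 + G (U(K, G) = G - 8 = -8 + G)
U(z, Q(3, 4))*63 - 387 = (-8 + (-3 + 2*4))*63 - 387 = (-8 + (-3 + 8))*63 - 387 = (-8 + 5)*63 - 387 = -3*63 - 387 = -189 - 387 = -576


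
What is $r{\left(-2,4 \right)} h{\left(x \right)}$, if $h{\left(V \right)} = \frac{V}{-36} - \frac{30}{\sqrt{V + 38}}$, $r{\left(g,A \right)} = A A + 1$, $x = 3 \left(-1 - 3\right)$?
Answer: $\frac{17}{3} - \frac{255 \sqrt{26}}{13} \approx -94.353$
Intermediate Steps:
$x = -12$ ($x = 3 \left(-4\right) = -12$)
$r{\left(g,A \right)} = 1 + A^{2}$ ($r{\left(g,A \right)} = A^{2} + 1 = 1 + A^{2}$)
$h{\left(V \right)} = - \frac{30}{\sqrt{38 + V}} - \frac{V}{36}$ ($h{\left(V \right)} = V \left(- \frac{1}{36}\right) - \frac{30}{\sqrt{38 + V}} = - \frac{V}{36} - \frac{30}{\sqrt{38 + V}} = - \frac{30}{\sqrt{38 + V}} - \frac{V}{36}$)
$r{\left(-2,4 \right)} h{\left(x \right)} = \left(1 + 4^{2}\right) \left(- \frac{30}{\sqrt{38 - 12}} - - \frac{1}{3}\right) = \left(1 + 16\right) \left(- \frac{30}{\sqrt{26}} + \frac{1}{3}\right) = 17 \left(- 30 \frac{\sqrt{26}}{26} + \frac{1}{3}\right) = 17 \left(- \frac{15 \sqrt{26}}{13} + \frac{1}{3}\right) = 17 \left(\frac{1}{3} - \frac{15 \sqrt{26}}{13}\right) = \frac{17}{3} - \frac{255 \sqrt{26}}{13}$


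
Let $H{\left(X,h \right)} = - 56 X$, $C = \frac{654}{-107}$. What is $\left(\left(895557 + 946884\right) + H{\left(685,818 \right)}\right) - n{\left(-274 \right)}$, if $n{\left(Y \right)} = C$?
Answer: $\frac{193037321}{107} \approx 1.8041 \cdot 10^{6}$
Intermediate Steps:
$C = - \frac{654}{107}$ ($C = 654 \left(- \frac{1}{107}\right) = - \frac{654}{107} \approx -6.1122$)
$H{\left(X,h \right)} = - 56 X$
$n{\left(Y \right)} = - \frac{654}{107}$
$\left(\left(895557 + 946884\right) + H{\left(685,818 \right)}\right) - n{\left(-274 \right)} = \left(\left(895557 + 946884\right) - 38360\right) - - \frac{654}{107} = \left(1842441 - 38360\right) + \frac{654}{107} = 1804081 + \frac{654}{107} = \frac{193037321}{107}$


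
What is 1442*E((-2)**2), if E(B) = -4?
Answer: -5768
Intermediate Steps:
1442*E((-2)**2) = 1442*(-4) = -5768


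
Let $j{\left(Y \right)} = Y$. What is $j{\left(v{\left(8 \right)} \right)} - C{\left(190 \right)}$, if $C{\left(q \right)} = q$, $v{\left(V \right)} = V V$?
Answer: $-126$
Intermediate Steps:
$v{\left(V \right)} = V^{2}$
$j{\left(v{\left(8 \right)} \right)} - C{\left(190 \right)} = 8^{2} - 190 = 64 - 190 = -126$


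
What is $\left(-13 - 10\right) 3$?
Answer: $-69$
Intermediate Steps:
$\left(-13 - 10\right) 3 = \left(-23\right) 3 = -69$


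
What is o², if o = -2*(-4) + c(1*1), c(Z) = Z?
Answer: 81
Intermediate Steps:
o = 9 (o = -2*(-4) + 1*1 = 8 + 1 = 9)
o² = 9² = 81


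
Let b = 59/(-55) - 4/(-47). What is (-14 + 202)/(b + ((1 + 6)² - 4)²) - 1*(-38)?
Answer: 49826179/1308018 ≈ 38.093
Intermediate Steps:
b = -2553/2585 (b = 59*(-1/55) - 4*(-1/47) = -59/55 + 4/47 = -2553/2585 ≈ -0.98762)
(-14 + 202)/(b + ((1 + 6)² - 4)²) - 1*(-38) = (-14 + 202)/(-2553/2585 + ((1 + 6)² - 4)²) - 1*(-38) = 188/(-2553/2585 + (7² - 4)²) + 38 = 188/(-2553/2585 + (49 - 4)²) + 38 = 188/(-2553/2585 + 45²) + 38 = 188/(-2553/2585 + 2025) + 38 = 188/(5232072/2585) + 38 = 188*(2585/5232072) + 38 = 121495/1308018 + 38 = 49826179/1308018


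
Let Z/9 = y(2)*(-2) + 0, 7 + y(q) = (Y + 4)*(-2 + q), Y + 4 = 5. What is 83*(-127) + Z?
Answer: -10415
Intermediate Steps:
Y = 1 (Y = -4 + 5 = 1)
y(q) = -17 + 5*q (y(q) = -7 + (1 + 4)*(-2 + q) = -7 + 5*(-2 + q) = -7 + (-10 + 5*q) = -17 + 5*q)
Z = 126 (Z = 9*((-17 + 5*2)*(-2) + 0) = 9*((-17 + 10)*(-2) + 0) = 9*(-7*(-2) + 0) = 9*(14 + 0) = 9*14 = 126)
83*(-127) + Z = 83*(-127) + 126 = -10541 + 126 = -10415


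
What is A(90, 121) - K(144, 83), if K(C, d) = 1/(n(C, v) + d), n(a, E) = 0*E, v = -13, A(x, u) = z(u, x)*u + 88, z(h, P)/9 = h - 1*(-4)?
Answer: 11305678/83 ≈ 1.3621e+5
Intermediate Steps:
z(h, P) = 36 + 9*h (z(h, P) = 9*(h - 1*(-4)) = 9*(h + 4) = 9*(4 + h) = 36 + 9*h)
A(x, u) = 88 + u*(36 + 9*u) (A(x, u) = (36 + 9*u)*u + 88 = u*(36 + 9*u) + 88 = 88 + u*(36 + 9*u))
n(a, E) = 0
K(C, d) = 1/d (K(C, d) = 1/(0 + d) = 1/d)
A(90, 121) - K(144, 83) = (88 + 9*121*(4 + 121)) - 1/83 = (88 + 9*121*125) - 1*1/83 = (88 + 136125) - 1/83 = 136213 - 1/83 = 11305678/83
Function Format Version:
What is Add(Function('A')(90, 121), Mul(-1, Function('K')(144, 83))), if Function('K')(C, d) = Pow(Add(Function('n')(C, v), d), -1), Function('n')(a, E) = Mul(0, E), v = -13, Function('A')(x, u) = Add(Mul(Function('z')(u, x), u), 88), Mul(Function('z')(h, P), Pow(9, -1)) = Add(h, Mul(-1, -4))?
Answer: Rational(11305678, 83) ≈ 1.3621e+5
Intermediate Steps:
Function('z')(h, P) = Add(36, Mul(9, h)) (Function('z')(h, P) = Mul(9, Add(h, Mul(-1, -4))) = Mul(9, Add(h, 4)) = Mul(9, Add(4, h)) = Add(36, Mul(9, h)))
Function('A')(x, u) = Add(88, Mul(u, Add(36, Mul(9, u)))) (Function('A')(x, u) = Add(Mul(Add(36, Mul(9, u)), u), 88) = Add(Mul(u, Add(36, Mul(9, u))), 88) = Add(88, Mul(u, Add(36, Mul(9, u)))))
Function('n')(a, E) = 0
Function('K')(C, d) = Pow(d, -1) (Function('K')(C, d) = Pow(Add(0, d), -1) = Pow(d, -1))
Add(Function('A')(90, 121), Mul(-1, Function('K')(144, 83))) = Add(Add(88, Mul(9, 121, Add(4, 121))), Mul(-1, Pow(83, -1))) = Add(Add(88, Mul(9, 121, 125)), Mul(-1, Rational(1, 83))) = Add(Add(88, 136125), Rational(-1, 83)) = Add(136213, Rational(-1, 83)) = Rational(11305678, 83)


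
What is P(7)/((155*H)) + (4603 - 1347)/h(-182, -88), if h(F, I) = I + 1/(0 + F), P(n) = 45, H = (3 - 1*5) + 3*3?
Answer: -128448311/3475689 ≈ -36.956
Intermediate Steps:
H = 7 (H = (3 - 5) + 9 = -2 + 9 = 7)
h(F, I) = I + 1/F
P(7)/((155*H)) + (4603 - 1347)/h(-182, -88) = 45/((155*7)) + (4603 - 1347)/(-88 + 1/(-182)) = 45/1085 + 3256/(-88 - 1/182) = 45*(1/1085) + 3256/(-16017/182) = 9/217 + 3256*(-182/16017) = 9/217 - 592592/16017 = -128448311/3475689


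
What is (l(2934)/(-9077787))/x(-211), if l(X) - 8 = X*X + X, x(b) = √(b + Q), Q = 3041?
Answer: -4305649*√2830/12845068605 ≈ -0.017832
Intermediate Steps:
x(b) = √(3041 + b) (x(b) = √(b + 3041) = √(3041 + b))
l(X) = 8 + X + X² (l(X) = 8 + (X*X + X) = 8 + (X² + X) = 8 + (X + X²) = 8 + X + X²)
(l(2934)/(-9077787))/x(-211) = ((8 + 2934 + 2934²)/(-9077787))/(√(3041 - 211)) = ((8 + 2934 + 8608356)*(-1/9077787))/(√2830) = (8611298*(-1/9077787))*(√2830/2830) = -4305649*√2830/12845068605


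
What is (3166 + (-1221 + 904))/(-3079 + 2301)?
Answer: -2849/778 ≈ -3.6620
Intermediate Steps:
(3166 + (-1221 + 904))/(-3079 + 2301) = (3166 - 317)/(-778) = 2849*(-1/778) = -2849/778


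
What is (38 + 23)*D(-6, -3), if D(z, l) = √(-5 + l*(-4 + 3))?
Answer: 61*I*√2 ≈ 86.267*I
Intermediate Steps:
D(z, l) = √(-5 - l) (D(z, l) = √(-5 + l*(-1)) = √(-5 - l))
(38 + 23)*D(-6, -3) = (38 + 23)*√(-5 - 1*(-3)) = 61*√(-5 + 3) = 61*√(-2) = 61*(I*√2) = 61*I*√2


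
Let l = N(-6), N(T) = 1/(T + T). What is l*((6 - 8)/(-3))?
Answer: -1/18 ≈ -0.055556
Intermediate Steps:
N(T) = 1/(2*T)
l = -1/12 (l = (½)/(-6) = (½)*(-⅙) = -1/12 ≈ -0.083333)
l*((6 - 8)/(-3)) = -(6 - 8)/(12*(-3)) = -(-1)*(-1)/(6*3) = -1/12*⅔ = -1/18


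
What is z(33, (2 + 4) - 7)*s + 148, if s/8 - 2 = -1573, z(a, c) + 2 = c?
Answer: 37852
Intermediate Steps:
z(a, c) = -2 + c
s = -12568 (s = 16 + 8*(-1573) = 16 - 12584 = -12568)
z(33, (2 + 4) - 7)*s + 148 = (-2 + ((2 + 4) - 7))*(-12568) + 148 = (-2 + (6 - 7))*(-12568) + 148 = (-2 - 1)*(-12568) + 148 = -3*(-12568) + 148 = 37704 + 148 = 37852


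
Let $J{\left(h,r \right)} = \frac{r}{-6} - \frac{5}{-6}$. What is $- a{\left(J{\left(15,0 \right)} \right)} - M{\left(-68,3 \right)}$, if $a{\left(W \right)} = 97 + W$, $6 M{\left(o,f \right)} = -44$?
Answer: $- \frac{181}{2} \approx -90.5$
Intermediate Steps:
$M{\left(o,f \right)} = - \frac{22}{3}$ ($M{\left(o,f \right)} = \frac{1}{6} \left(-44\right) = - \frac{22}{3}$)
$J{\left(h,r \right)} = \frac{5}{6} - \frac{r}{6}$ ($J{\left(h,r \right)} = r \left(- \frac{1}{6}\right) - - \frac{5}{6} = - \frac{r}{6} + \frac{5}{6} = \frac{5}{6} - \frac{r}{6}$)
$- a{\left(J{\left(15,0 \right)} \right)} - M{\left(-68,3 \right)} = - (97 + \left(\frac{5}{6} - 0\right)) - - \frac{22}{3} = - (97 + \left(\frac{5}{6} + 0\right)) + \frac{22}{3} = - (97 + \frac{5}{6}) + \frac{22}{3} = \left(-1\right) \frac{587}{6} + \frac{22}{3} = - \frac{587}{6} + \frac{22}{3} = - \frac{181}{2}$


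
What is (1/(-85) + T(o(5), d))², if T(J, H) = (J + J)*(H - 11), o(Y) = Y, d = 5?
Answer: 26020201/7225 ≈ 3601.4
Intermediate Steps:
T(J, H) = 2*J*(-11 + H) (T(J, H) = (2*J)*(-11 + H) = 2*J*(-11 + H))
(1/(-85) + T(o(5), d))² = (1/(-85) + 2*5*(-11 + 5))² = (-1/85 + 2*5*(-6))² = (-1/85 - 60)² = (-5101/85)² = 26020201/7225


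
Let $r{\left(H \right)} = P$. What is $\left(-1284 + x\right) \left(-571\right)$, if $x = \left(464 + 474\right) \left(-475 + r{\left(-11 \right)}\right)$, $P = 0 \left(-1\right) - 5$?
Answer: $257820204$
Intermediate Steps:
$P = -5$ ($P = 0 - 5 = -5$)
$r{\left(H \right)} = -5$
$x = -450240$ ($x = \left(464 + 474\right) \left(-475 - 5\right) = 938 \left(-480\right) = -450240$)
$\left(-1284 + x\right) \left(-571\right) = \left(-1284 - 450240\right) \left(-571\right) = \left(-451524\right) \left(-571\right) = 257820204$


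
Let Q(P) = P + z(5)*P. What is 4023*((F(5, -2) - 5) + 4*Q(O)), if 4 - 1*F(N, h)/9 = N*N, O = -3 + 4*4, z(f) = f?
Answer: 474714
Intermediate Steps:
O = 13 (O = -3 + 16 = 13)
Q(P) = 6*P (Q(P) = P + 5*P = 6*P)
F(N, h) = 36 - 9*N**2 (F(N, h) = 36 - 9*N*N = 36 - 9*N**2)
4023*((F(5, -2) - 5) + 4*Q(O)) = 4023*(((36 - 9*5**2) - 5) + 4*(6*13)) = 4023*(((36 - 9*25) - 5) + 4*78) = 4023*(((36 - 225) - 5) + 312) = 4023*((-189 - 5) + 312) = 4023*(-194 + 312) = 4023*118 = 474714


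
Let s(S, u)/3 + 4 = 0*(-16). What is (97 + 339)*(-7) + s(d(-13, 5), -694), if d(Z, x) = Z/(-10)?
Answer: -3064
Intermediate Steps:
d(Z, x) = -Z/10 (d(Z, x) = Z*(-⅒) = -Z/10)
s(S, u) = -12 (s(S, u) = -12 + 3*(0*(-16)) = -12 + 3*0 = -12 + 0 = -12)
(97 + 339)*(-7) + s(d(-13, 5), -694) = (97 + 339)*(-7) - 12 = 436*(-7) - 12 = -3052 - 12 = -3064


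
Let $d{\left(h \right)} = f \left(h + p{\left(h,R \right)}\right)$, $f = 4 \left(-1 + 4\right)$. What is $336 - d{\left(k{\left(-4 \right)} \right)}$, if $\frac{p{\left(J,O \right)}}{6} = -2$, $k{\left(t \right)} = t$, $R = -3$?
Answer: $528$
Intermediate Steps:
$p{\left(J,O \right)} = -12$ ($p{\left(J,O \right)} = 6 \left(-2\right) = -12$)
$f = 12$ ($f = 4 \cdot 3 = 12$)
$d{\left(h \right)} = -144 + 12 h$ ($d{\left(h \right)} = 12 \left(h - 12\right) = 12 \left(-12 + h\right) = -144 + 12 h$)
$336 - d{\left(k{\left(-4 \right)} \right)} = 336 - \left(-144 + 12 \left(-4\right)\right) = 336 - \left(-144 - 48\right) = 336 - -192 = 336 + 192 = 528$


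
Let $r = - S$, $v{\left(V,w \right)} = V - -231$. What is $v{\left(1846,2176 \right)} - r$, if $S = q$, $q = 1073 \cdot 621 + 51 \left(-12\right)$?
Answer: $667798$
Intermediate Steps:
$v{\left(V,w \right)} = 231 + V$ ($v{\left(V,w \right)} = V + 231 = 231 + V$)
$q = 665721$ ($q = 666333 - 612 = 665721$)
$S = 665721$
$r = -665721$ ($r = \left(-1\right) 665721 = -665721$)
$v{\left(1846,2176 \right)} - r = \left(231 + 1846\right) - -665721 = 2077 + 665721 = 667798$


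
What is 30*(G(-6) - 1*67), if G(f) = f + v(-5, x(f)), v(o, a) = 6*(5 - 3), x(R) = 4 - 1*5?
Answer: -1830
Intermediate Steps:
x(R) = -1 (x(R) = 4 - 5 = -1)
v(o, a) = 12 (v(o, a) = 6*2 = 12)
G(f) = 12 + f (G(f) = f + 12 = 12 + f)
30*(G(-6) - 1*67) = 30*((12 - 6) - 1*67) = 30*(6 - 67) = 30*(-61) = -1830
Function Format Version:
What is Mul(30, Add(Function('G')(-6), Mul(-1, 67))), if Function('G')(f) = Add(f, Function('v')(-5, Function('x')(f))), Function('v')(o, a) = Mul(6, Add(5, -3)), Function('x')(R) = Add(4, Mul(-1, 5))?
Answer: -1830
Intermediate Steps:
Function('x')(R) = -1 (Function('x')(R) = Add(4, -5) = -1)
Function('v')(o, a) = 12 (Function('v')(o, a) = Mul(6, 2) = 12)
Function('G')(f) = Add(12, f) (Function('G')(f) = Add(f, 12) = Add(12, f))
Mul(30, Add(Function('G')(-6), Mul(-1, 67))) = Mul(30, Add(Add(12, -6), Mul(-1, 67))) = Mul(30, Add(6, -67)) = Mul(30, -61) = -1830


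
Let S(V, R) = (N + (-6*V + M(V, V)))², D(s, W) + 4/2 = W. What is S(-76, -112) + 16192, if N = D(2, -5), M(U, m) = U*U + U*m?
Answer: 144040193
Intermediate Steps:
M(U, m) = U² + U*m
D(s, W) = -2 + W
N = -7 (N = -2 - 5 = -7)
S(V, R) = (-7 - 6*V + 2*V²)² (S(V, R) = (-7 + (-6*V + V*(V + V)))² = (-7 + (-6*V + V*(2*V)))² = (-7 + (-6*V + 2*V²))² = (-7 - 6*V + 2*V²)²)
S(-76, -112) + 16192 = (7 - 2*(-76)² + 6*(-76))² + 16192 = (7 - 2*5776 - 456)² + 16192 = (7 - 11552 - 456)² + 16192 = (-12001)² + 16192 = 144024001 + 16192 = 144040193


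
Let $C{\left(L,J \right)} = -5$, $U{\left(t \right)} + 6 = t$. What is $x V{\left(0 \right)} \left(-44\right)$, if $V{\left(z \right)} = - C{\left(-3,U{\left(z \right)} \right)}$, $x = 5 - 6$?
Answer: $220$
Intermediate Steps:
$U{\left(t \right)} = -6 + t$
$x = -1$ ($x = 5 - 6 = -1$)
$V{\left(z \right)} = 5$ ($V{\left(z \right)} = \left(-1\right) \left(-5\right) = 5$)
$x V{\left(0 \right)} \left(-44\right) = \left(-1\right) 5 \left(-44\right) = \left(-5\right) \left(-44\right) = 220$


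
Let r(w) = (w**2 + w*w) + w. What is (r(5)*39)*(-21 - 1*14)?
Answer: -75075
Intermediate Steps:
r(w) = w + 2*w**2 (r(w) = (w**2 + w**2) + w = 2*w**2 + w = w + 2*w**2)
(r(5)*39)*(-21 - 1*14) = ((5*(1 + 2*5))*39)*(-21 - 1*14) = ((5*(1 + 10))*39)*(-21 - 14) = ((5*11)*39)*(-35) = (55*39)*(-35) = 2145*(-35) = -75075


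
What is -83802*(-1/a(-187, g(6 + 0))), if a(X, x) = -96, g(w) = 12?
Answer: -13967/16 ≈ -872.94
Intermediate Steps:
-83802*(-1/a(-187, g(6 + 0))) = -83802/((-1*(-96))) = -83802/96 = -83802*1/96 = -13967/16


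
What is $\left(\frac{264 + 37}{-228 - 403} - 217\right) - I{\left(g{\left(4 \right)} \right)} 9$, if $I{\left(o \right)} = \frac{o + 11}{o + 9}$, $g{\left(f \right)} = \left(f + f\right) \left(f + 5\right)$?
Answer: $- \frac{1287425}{5679} \approx -226.7$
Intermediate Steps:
$g{\left(f \right)} = 2 f \left(5 + f\right)$
$I{\left(o \right)} = \frac{11 + o}{9 + o}$
$\left(\frac{264 + 37}{-228 - 403} - 217\right) - I{\left(g{\left(4 \right)} \right)} 9 = \left(\frac{264 + 37}{-228 - 403} - 217\right) - \frac{11 + 2 \cdot 4 \left(5 + 4\right)}{9 + 2 \cdot 4 \left(5 + 4\right)} 9 = \left(\frac{301}{-631} - 217\right) - \frac{11 + 2 \cdot 4 \cdot 9}{9 + 2 \cdot 4 \cdot 9} \cdot 9 = \left(301 \left(- \frac{1}{631}\right) - 217\right) - \frac{11 + 72}{9 + 72} \cdot 9 = \left(- \frac{301}{631} - 217\right) - \frac{1}{81} \cdot 83 \cdot 9 = - \frac{137228}{631} - \frac{1}{81} \cdot 83 \cdot 9 = - \frac{137228}{631} - \frac{83}{81} \cdot 9 = - \frac{137228}{631} - \frac{83}{9} = - \frac{1287425}{5679}$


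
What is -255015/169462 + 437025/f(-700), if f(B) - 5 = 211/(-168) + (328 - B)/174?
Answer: 1603573742041/35417558 ≈ 45276.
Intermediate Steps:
f(B) = 27425/4872 - B/174 (f(B) = 5 + (211/(-168) + (328 - B)/174) = 5 + (211*(-1/168) + (328 - B)*(1/174)) = 5 + (-211/168 + (164/87 - B/174)) = 5 + (3065/4872 - B/174) = 27425/4872 - B/174)
-255015/169462 + 437025/f(-700) = -255015/169462 + 437025/(27425/4872 - 1/174*(-700)) = -255015*1/169462 + 437025/(27425/4872 + 350/87) = -255015/169462 + 437025/(15675/1624) = -255015/169462 + 437025*(1624/15675) = -255015/169462 + 9463048/209 = 1603573742041/35417558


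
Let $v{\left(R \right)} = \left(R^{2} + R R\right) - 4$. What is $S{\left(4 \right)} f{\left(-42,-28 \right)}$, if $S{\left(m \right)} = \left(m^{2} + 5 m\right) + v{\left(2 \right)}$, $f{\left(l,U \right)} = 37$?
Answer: $1480$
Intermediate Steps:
$v{\left(R \right)} = -4 + 2 R^{2}$ ($v{\left(R \right)} = \left(R^{2} + R^{2}\right) - 4 = 2 R^{2} - 4 = -4 + 2 R^{2}$)
$S{\left(m \right)} = 4 + m^{2} + 5 m$ ($S{\left(m \right)} = \left(m^{2} + 5 m\right) - \left(4 - 2 \cdot 2^{2}\right) = \left(m^{2} + 5 m\right) + \left(-4 + 2 \cdot 4\right) = \left(m^{2} + 5 m\right) + \left(-4 + 8\right) = \left(m^{2} + 5 m\right) + 4 = 4 + m^{2} + 5 m$)
$S{\left(4 \right)} f{\left(-42,-28 \right)} = \left(4 + 4^{2} + 5 \cdot 4\right) 37 = \left(4 + 16 + 20\right) 37 = 40 \cdot 37 = 1480$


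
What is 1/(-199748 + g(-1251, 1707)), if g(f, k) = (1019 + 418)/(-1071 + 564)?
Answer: -169/33757891 ≈ -5.0062e-6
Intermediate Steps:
g(f, k) = -479/169 (g(f, k) = 1437/(-507) = 1437*(-1/507) = -479/169)
1/(-199748 + g(-1251, 1707)) = 1/(-199748 - 479/169) = 1/(-33757891/169) = -169/33757891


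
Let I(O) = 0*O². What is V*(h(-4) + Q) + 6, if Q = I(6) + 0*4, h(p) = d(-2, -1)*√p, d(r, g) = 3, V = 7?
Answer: 6 + 42*I ≈ 6.0 + 42.0*I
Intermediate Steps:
I(O) = 0
h(p) = 3*√p
Q = 0 (Q = 0 + 0*4 = 0 + 0 = 0)
V*(h(-4) + Q) + 6 = 7*(3*√(-4) + 0) + 6 = 7*(3*(2*I) + 0) + 6 = 7*(6*I + 0) + 6 = 7*(6*I) + 6 = 42*I + 6 = 6 + 42*I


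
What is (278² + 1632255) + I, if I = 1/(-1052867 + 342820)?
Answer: 1213853038332/710047 ≈ 1.7095e+6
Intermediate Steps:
I = -1/710047 (I = 1/(-710047) = -1/710047 ≈ -1.4084e-6)
(278² + 1632255) + I = (278² + 1632255) - 1/710047 = (77284 + 1632255) - 1/710047 = 1709539 - 1/710047 = 1213853038332/710047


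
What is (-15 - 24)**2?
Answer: 1521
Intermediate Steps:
(-15 - 24)**2 = (-39)**2 = 1521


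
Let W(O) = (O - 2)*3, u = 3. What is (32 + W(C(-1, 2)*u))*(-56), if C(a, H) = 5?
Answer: -3976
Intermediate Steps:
W(O) = -6 + 3*O (W(O) = (-2 + O)*3 = -6 + 3*O)
(32 + W(C(-1, 2)*u))*(-56) = (32 + (-6 + 3*(5*3)))*(-56) = (32 + (-6 + 3*15))*(-56) = (32 + (-6 + 45))*(-56) = (32 + 39)*(-56) = 71*(-56) = -3976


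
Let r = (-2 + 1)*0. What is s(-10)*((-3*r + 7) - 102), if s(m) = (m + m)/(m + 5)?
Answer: -380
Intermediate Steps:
s(m) = 2*m/(5 + m) (s(m) = (2*m)/(5 + m) = 2*m/(5 + m))
r = 0 (r = -1*0 = 0)
s(-10)*((-3*r + 7) - 102) = (2*(-10)/(5 - 10))*((-3*0 + 7) - 102) = (2*(-10)/(-5))*((0 + 7) - 102) = (2*(-10)*(-⅕))*(7 - 102) = 4*(-95) = -380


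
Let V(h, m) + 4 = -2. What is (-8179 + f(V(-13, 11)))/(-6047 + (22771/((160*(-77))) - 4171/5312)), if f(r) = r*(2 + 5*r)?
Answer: 2340493760/1767460923 ≈ 1.3242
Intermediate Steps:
V(h, m) = -6 (V(h, m) = -4 - 2 = -6)
(-8179 + f(V(-13, 11)))/(-6047 + (22771/((160*(-77))) - 4171/5312)) = (-8179 - 6*(2 + 5*(-6)))/(-6047 + (22771/((160*(-77))) - 4171/5312)) = (-8179 - 6*(2 - 30))/(-6047 + (22771/(-12320) - 4171*1/5312)) = (-8179 - 6*(-28))/(-6047 + (22771*(-1/12320) - 4171/5312)) = (-8179 + 168)/(-6047 + (-3253/1760 - 4171/5312)) = -8011/(-6047 - 769403/292160) = -8011/(-1767460923/292160) = -8011*(-292160/1767460923) = 2340493760/1767460923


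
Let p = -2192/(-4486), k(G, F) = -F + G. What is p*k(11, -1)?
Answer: 13152/2243 ≈ 5.8636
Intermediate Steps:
k(G, F) = G - F
p = 1096/2243 (p = -2192*(-1/4486) = 1096/2243 ≈ 0.48863)
p*k(11, -1) = 1096*(11 - 1*(-1))/2243 = 1096*(11 + 1)/2243 = (1096/2243)*12 = 13152/2243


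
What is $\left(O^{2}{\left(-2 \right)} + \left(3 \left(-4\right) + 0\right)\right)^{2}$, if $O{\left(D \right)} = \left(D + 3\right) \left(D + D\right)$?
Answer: $16$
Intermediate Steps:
$O{\left(D \right)} = 2 D \left(3 + D\right)$ ($O{\left(D \right)} = \left(3 + D\right) 2 D = 2 D \left(3 + D\right)$)
$\left(O^{2}{\left(-2 \right)} + \left(3 \left(-4\right) + 0\right)\right)^{2} = \left(\left(2 \left(-2\right) \left(3 - 2\right)\right)^{2} + \left(3 \left(-4\right) + 0\right)\right)^{2} = \left(\left(2 \left(-2\right) 1\right)^{2} + \left(-12 + 0\right)\right)^{2} = \left(\left(-4\right)^{2} - 12\right)^{2} = \left(16 - 12\right)^{2} = 4^{2} = 16$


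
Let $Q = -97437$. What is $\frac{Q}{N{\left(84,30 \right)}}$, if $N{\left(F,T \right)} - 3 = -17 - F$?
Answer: $\frac{97437}{98} \approx 994.25$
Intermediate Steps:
$N{\left(F,T \right)} = -14 - F$ ($N{\left(F,T \right)} = 3 - \left(17 + F\right) = -14 - F$)
$\frac{Q}{N{\left(84,30 \right)}} = - \frac{97437}{-14 - 84} = - \frac{97437}{-98} = \left(-97437\right) \left(- \frac{1}{98}\right) = \frac{97437}{98}$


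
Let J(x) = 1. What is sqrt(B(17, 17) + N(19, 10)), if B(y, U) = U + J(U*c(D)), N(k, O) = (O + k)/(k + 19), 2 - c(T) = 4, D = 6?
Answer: sqrt(27094)/38 ≈ 4.3316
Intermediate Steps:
c(T) = -2 (c(T) = 2 - 1*4 = 2 - 4 = -2)
N(k, O) = (O + k)/(19 + k)
B(y, U) = 1 + U (B(y, U) = U + 1 = 1 + U)
sqrt(B(17, 17) + N(19, 10)) = sqrt((1 + 17) + (10 + 19)/(19 + 19)) = sqrt(18 + 29/38) = sqrt(713/38) = sqrt(27094)/38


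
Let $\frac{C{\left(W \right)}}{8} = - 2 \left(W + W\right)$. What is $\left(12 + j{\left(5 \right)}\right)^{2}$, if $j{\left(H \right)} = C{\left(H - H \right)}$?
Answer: $144$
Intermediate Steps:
$C{\left(W \right)} = - 32 W$ ($C{\left(W \right)} = 8 \left(- 2 \left(W + W\right)\right) = 8 \left(- 2 \cdot 2 W\right) = 8 \left(- 4 W\right) = - 32 W$)
$j{\left(H \right)} = 0$ ($j{\left(H \right)} = - 32 \left(H - H\right) = \left(-32\right) 0 = 0$)
$\left(12 + j{\left(5 \right)}\right)^{2} = \left(12 + 0\right)^{2} = 12^{2} = 144$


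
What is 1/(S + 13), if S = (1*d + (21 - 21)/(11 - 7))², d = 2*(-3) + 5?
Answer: 1/14 ≈ 0.071429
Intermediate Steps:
d = -1 (d = -6 + 5 = -1)
S = 1 (S = (1*(-1) + (21 - 21)/(11 - 7))² = (-1 + 0/4)² = (-1 + 0*(¼))² = (-1 + 0)² = (-1)² = 1)
1/(S + 13) = 1/(1 + 13) = 1/14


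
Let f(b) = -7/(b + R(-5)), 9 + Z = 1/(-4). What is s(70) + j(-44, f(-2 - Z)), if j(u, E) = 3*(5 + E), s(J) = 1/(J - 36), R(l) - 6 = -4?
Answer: 16051/1258 ≈ 12.759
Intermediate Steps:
Z = -37/4 (Z = -9 + 1/(-4) = -9 + 1*(-1/4) = -9 - 1/4 = -37/4 ≈ -9.2500)
R(l) = 2 (R(l) = 6 - 4 = 2)
s(J) = 1/(-36 + J)
f(b) = -7/(2 + b) (f(b) = -7/(b + 2) = -7/(2 + b))
j(u, E) = 15 + 3*E
s(70) + j(-44, f(-2 - Z)) = 1/(-36 + 70) + (15 + 3*(-7/(2 + (-2 - 1*(-37/4))))) = 1/34 + (15 + 3*(-7/(2 + (-2 + 37/4)))) = 1/34 + (15 + 3*(-7/(2 + 29/4))) = 1/34 + (15 + 3*(-7/37/4)) = 1/34 + (15 + 3*(-7*4/37)) = 1/34 + (15 + 3*(-28/37)) = 1/34 + (15 - 84/37) = 1/34 + 471/37 = 16051/1258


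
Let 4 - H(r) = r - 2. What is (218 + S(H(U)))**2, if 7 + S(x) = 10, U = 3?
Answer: 48841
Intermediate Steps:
H(r) = 6 - r (H(r) = 4 - (r - 2) = 4 - (-2 + r) = 4 + (2 - r) = 6 - r)
S(x) = 3 (S(x) = -7 + 10 = 3)
(218 + S(H(U)))**2 = (218 + 3)**2 = 221**2 = 48841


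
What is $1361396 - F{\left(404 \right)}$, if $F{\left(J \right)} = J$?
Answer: $1360992$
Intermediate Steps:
$1361396 - F{\left(404 \right)} = 1361396 - 404 = 1360992$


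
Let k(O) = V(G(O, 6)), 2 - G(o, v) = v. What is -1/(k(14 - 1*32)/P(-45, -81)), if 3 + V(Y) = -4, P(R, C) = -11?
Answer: -11/7 ≈ -1.5714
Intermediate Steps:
G(o, v) = 2 - v
V(Y) = -7 (V(Y) = -3 - 4 = -7)
k(O) = -7
-1/(k(14 - 1*32)/P(-45, -81)) = -1/((-7/(-11))) = -1/((-7*(-1/11))) = -1/7/11 = -1*11/7 = -11/7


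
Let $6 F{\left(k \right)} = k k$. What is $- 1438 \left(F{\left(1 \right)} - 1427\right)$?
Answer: $\frac{6155359}{3} \approx 2.0518 \cdot 10^{6}$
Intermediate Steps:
$F{\left(k \right)} = \frac{k^{2}}{6}$ ($F{\left(k \right)} = \frac{k k}{6} = \frac{k^{2}}{6}$)
$- 1438 \left(F{\left(1 \right)} - 1427\right) = - 1438 \left(\frac{1^{2}}{6} - 1427\right) = - 1438 \left(\frac{1}{6} \cdot 1 - 1427\right) = - 1438 \left(\frac{1}{6} - 1427\right) = \left(-1438\right) \left(- \frac{8561}{6}\right) = \frac{6155359}{3}$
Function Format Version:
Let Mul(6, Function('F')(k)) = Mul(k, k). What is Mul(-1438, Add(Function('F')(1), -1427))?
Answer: Rational(6155359, 3) ≈ 2.0518e+6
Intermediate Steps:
Function('F')(k) = Mul(Rational(1, 6), Pow(k, 2)) (Function('F')(k) = Mul(Rational(1, 6), Mul(k, k)) = Mul(Rational(1, 6), Pow(k, 2)))
Mul(-1438, Add(Function('F')(1), -1427)) = Mul(-1438, Add(Mul(Rational(1, 6), Pow(1, 2)), -1427)) = Mul(-1438, Add(Mul(Rational(1, 6), 1), -1427)) = Mul(-1438, Add(Rational(1, 6), -1427)) = Mul(-1438, Rational(-8561, 6)) = Rational(6155359, 3)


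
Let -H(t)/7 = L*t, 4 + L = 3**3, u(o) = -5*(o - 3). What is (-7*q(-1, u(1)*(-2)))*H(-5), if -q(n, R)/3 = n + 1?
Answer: 0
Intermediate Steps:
u(o) = 15 - 5*o (u(o) = -5*(-3 + o) = 15 - 5*o)
L = 23 (L = -4 + 3**3 = -4 + 27 = 23)
q(n, R) = -3 - 3*n (q(n, R) = -3*(n + 1) = -3*(1 + n) = -3 - 3*n)
H(t) = -161*t
(-7*q(-1, u(1)*(-2)))*H(-5) = (-7*(-3 - 3*(-1)))*(-161*(-5)) = -7*(-3 + 3)*805 = -7*0*805 = 0*805 = 0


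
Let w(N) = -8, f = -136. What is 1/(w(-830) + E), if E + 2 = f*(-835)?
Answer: 1/113550 ≈ 8.8067e-6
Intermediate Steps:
E = 113558 (E = -2 - 136*(-835) = -2 + 113560 = 113558)
1/(w(-830) + E) = 1/(-8 + 113558) = 1/113550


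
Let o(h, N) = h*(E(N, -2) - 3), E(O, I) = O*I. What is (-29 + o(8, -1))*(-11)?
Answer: 407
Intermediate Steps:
E(O, I) = I*O
o(h, N) = h*(-3 - 2*N) (o(h, N) = h*(-2*N - 3) = h*(-3 - 2*N))
(-29 + o(8, -1))*(-11) = (-29 - 1*8*(3 + 2*(-1)))*(-11) = (-29 - 1*8*(3 - 2))*(-11) = (-29 - 1*8*1)*(-11) = (-29 - 8)*(-11) = -37*(-11) = 407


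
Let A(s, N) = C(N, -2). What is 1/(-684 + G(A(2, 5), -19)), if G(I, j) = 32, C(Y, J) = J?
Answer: -1/652 ≈ -0.0015337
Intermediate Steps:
A(s, N) = -2
1/(-684 + G(A(2, 5), -19)) = 1/(-684 + 32) = 1/(-652) = -1/652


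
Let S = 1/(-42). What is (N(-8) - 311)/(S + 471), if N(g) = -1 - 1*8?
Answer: -13440/19781 ≈ -0.67944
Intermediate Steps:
S = -1/42 ≈ -0.023810
N(g) = -9 (N(g) = -1 - 8 = -9)
(N(-8) - 311)/(S + 471) = (-9 - 311)/(-1/42 + 471) = -320/19781/42 = -320*42/19781 = -13440/19781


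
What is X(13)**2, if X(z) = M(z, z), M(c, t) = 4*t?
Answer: 2704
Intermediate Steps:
X(z) = 4*z
X(13)**2 = (4*13)**2 = 52**2 = 2704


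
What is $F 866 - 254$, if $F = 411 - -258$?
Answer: $579100$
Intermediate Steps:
$F = 669$ ($F = 411 + 258 = 669$)
$F 866 - 254 = 669 \cdot 866 - 254 = 579354 - 254 = 579100$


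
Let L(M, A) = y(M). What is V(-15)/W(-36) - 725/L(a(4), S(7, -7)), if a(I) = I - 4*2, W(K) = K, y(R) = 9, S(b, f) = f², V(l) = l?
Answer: -2885/36 ≈ -80.139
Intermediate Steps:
a(I) = -8 + I (a(I) = I - 8 = -8 + I)
L(M, A) = 9
V(-15)/W(-36) - 725/L(a(4), S(7, -7)) = -15/(-36) - 725/9 = -15*(-1/36) - 725*⅑ = 5/12 - 725/9 = -2885/36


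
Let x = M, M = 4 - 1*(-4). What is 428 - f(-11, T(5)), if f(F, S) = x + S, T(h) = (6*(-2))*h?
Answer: 480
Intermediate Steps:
M = 8 (M = 4 + 4 = 8)
x = 8
T(h) = -12*h
f(F, S) = 8 + S
428 - f(-11, T(5)) = 428 - (8 - 12*5) = 428 - (8 - 60) = 428 - 1*(-52) = 428 + 52 = 480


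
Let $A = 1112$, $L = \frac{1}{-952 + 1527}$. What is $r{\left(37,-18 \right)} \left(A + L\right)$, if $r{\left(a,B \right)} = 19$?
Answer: $\frac{12148619}{575} \approx 21128.0$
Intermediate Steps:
$L = \frac{1}{575} \approx 0.0017391$
$r{\left(37,-18 \right)} \left(A + L\right) = 19 \left(1112 + \frac{1}{575}\right) = 19 \cdot \frac{639401}{575} = \frac{12148619}{575}$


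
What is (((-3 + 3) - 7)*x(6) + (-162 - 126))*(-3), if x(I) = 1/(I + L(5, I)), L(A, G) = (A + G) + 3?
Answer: 17301/20 ≈ 865.05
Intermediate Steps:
L(A, G) = 3 + A + G
x(I) = 1/(8 + 2*I) (x(I) = 1/(I + (3 + 5 + I)) = 1/(I + (8 + I)) = 1/(8 + 2*I))
(((-3 + 3) - 7)*x(6) + (-162 - 126))*(-3) = (((-3 + 3) - 7)*(1/(2*(4 + 6))) + (-162 - 126))*(-3) = ((0 - 7)*((½)/10) - 288)*(-3) = (-7/(2*10) - 288)*(-3) = (-7*1/20 - 288)*(-3) = (-7/20 - 288)*(-3) = -5767/20*(-3) = 17301/20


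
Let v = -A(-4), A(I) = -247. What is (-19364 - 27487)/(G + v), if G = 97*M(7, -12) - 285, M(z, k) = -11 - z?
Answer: 46851/1784 ≈ 26.262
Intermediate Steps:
G = -2031 (G = 97*(-11 - 1*7) - 285 = 97*(-11 - 7) - 285 = 97*(-18) - 285 = -1746 - 285 = -2031)
v = 247 (v = -1*(-247) = 247)
(-19364 - 27487)/(G + v) = (-19364 - 27487)/(-2031 + 247) = -46851/(-1784) = -46851*(-1/1784) = 46851/1784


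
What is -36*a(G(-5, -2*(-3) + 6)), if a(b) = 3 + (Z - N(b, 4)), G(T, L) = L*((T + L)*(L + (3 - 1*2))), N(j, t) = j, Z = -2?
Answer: 39276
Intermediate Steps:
G(T, L) = L*(1 + L)*(L + T) (G(T, L) = L*((L + T)*(L + (3 - 2))) = L*((L + T)*(L + 1)) = L*((L + T)*(1 + L)) = L*((1 + L)*(L + T)) = L*(1 + L)*(L + T))
a(b) = 1 - b (a(b) = 3 + (-2 - b) = 1 - b)
-36*a(G(-5, -2*(-3) + 6)) = -36*(1 - (-2*(-3) + 6)*((-2*(-3) + 6) - 5 + (-2*(-3) + 6)² + (-2*(-3) + 6)*(-5))) = -36*(1 - (6 + 6)*((6 + 6) - 5 + (6 + 6)² + (6 + 6)*(-5))) = -36*(1 - 12*(12 - 5 + 12² + 12*(-5))) = -36*(1 - 12*(12 - 5 + 144 - 60)) = -36*(1 - 12*91) = -36*(1 - 1*1092) = -36*(1 - 1092) = -36*(-1091) = 39276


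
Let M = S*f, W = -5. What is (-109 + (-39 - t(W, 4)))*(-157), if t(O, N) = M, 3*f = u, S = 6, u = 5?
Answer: 24806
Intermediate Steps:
f = 5/3 (f = (⅓)*5 = 5/3 ≈ 1.6667)
M = 10 (M = 6*(5/3) = 10)
t(O, N) = 10
(-109 + (-39 - t(W, 4)))*(-157) = (-109 + (-39 - 1*10))*(-157) = (-109 + (-39 - 10))*(-157) = (-109 - 49)*(-157) = -158*(-157) = 24806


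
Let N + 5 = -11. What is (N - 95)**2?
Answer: 12321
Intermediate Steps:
N = -16 (N = -5 - 11 = -16)
(N - 95)**2 = (-16 - 95)**2 = (-111)**2 = 12321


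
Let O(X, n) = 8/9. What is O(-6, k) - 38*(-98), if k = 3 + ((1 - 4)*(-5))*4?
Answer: 33524/9 ≈ 3724.9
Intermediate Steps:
k = 63 (k = 3 - 3*(-5)*4 = 3 + 15*4 = 3 + 60 = 63)
O(X, n) = 8/9 (O(X, n) = 8*(⅑) = 8/9)
O(-6, k) - 38*(-98) = 8/9 - 38*(-98) = 8/9 + 3724 = 33524/9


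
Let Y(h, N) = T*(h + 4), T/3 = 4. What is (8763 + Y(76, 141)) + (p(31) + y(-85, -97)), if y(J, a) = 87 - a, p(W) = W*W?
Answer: 10868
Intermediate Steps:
T = 12 (T = 3*4 = 12)
p(W) = W**2
Y(h, N) = 48 + 12*h (Y(h, N) = 12*(h + 4) = 12*(4 + h) = 48 + 12*h)
(8763 + Y(76, 141)) + (p(31) + y(-85, -97)) = (8763 + (48 + 12*76)) + (31**2 + (87 - 1*(-97))) = (8763 + (48 + 912)) + (961 + (87 + 97)) = (8763 + 960) + (961 + 184) = 9723 + 1145 = 10868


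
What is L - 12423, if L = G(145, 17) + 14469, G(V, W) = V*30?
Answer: 6396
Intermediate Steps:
G(V, W) = 30*V
L = 18819 (L = 30*145 + 14469 = 4350 + 14469 = 18819)
L - 12423 = 18819 - 12423 = 6396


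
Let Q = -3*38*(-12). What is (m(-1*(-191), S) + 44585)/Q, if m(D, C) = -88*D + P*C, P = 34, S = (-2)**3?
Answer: 27505/1368 ≈ 20.106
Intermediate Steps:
S = -8
Q = 1368 (Q = -114*(-12) = 1368)
m(D, C) = -88*D + 34*C
(m(-1*(-191), S) + 44585)/Q = ((-(-88)*(-191) + 34*(-8)) + 44585)/1368 = ((-88*191 - 272) + 44585)*(1/1368) = ((-16808 - 272) + 44585)*(1/1368) = (-17080 + 44585)*(1/1368) = 27505*(1/1368) = 27505/1368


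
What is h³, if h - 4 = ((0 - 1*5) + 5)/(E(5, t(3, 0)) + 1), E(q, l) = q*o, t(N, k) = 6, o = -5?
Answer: 64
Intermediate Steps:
E(q, l) = -5*q (E(q, l) = q*(-5) = -5*q)
h = 4 (h = 4 + ((0 - 1*5) + 5)/(-5*5 + 1) = 4 + ((0 - 5) + 5)/(-25 + 1) = 4 + (-5 + 5)/(-24) = 4 + 0*(-1/24) = 4 + 0 = 4)
h³ = 4³ = 64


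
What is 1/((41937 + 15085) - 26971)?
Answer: 1/30051 ≈ 3.3277e-5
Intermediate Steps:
1/((41937 + 15085) - 26971) = 1/(57022 - 26971) = 1/30051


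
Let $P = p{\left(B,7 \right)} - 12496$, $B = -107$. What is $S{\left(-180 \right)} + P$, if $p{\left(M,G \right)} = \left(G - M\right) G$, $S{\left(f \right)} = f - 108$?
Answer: $-11986$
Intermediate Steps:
$S{\left(f \right)} = -108 + f$
$p{\left(M,G \right)} = G \left(G - M\right)$
$P = -11698$ ($P = 7 \left(7 - -107\right) - 12496 = 7 \left(7 + 107\right) - 12496 = 7 \cdot 114 - 12496 = 798 - 12496 = -11698$)
$S{\left(-180 \right)} + P = \left(-108 - 180\right) - 11698 = -288 - 11698 = -11986$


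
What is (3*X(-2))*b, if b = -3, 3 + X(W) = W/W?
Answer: 18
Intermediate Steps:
X(W) = -2 (X(W) = -3 + W/W = -3 + 1 = -2)
(3*X(-2))*b = (3*(-2))*(-3) = -6*(-3) = 18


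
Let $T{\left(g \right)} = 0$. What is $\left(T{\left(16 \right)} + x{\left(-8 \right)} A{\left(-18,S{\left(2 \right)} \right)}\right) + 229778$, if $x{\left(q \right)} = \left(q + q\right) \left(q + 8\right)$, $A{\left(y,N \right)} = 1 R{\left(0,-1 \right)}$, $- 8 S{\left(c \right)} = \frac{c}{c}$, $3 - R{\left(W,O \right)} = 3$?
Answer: $229778$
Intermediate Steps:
$R{\left(W,O \right)} = 0$ ($R{\left(W,O \right)} = 3 - 3 = 0$)
$S{\left(c \right)} = - \frac{1}{8}$ ($S{\left(c \right)} = - \frac{c \frac{1}{c}}{8} = \left(- \frac{1}{8}\right) 1 = - \frac{1}{8}$)
$A{\left(y,N \right)} = 0$ ($A{\left(y,N \right)} = 1 \cdot 0 = 0$)
$x{\left(q \right)} = 2 q \left(8 + q\right)$
$\left(T{\left(16 \right)} + x{\left(-8 \right)} A{\left(-18,S{\left(2 \right)} \right)}\right) + 229778 = \left(0 + 2 \left(-8\right) \left(8 - 8\right) 0\right) + 229778 = \left(0 + 2 \left(-8\right) 0 \cdot 0\right) + 229778 = \left(0 + 0 \cdot 0\right) + 229778 = \left(0 + 0\right) + 229778 = 0 + 229778 = 229778$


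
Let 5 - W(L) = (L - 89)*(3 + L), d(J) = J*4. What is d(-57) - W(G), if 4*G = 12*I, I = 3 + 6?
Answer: -2093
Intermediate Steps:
I = 9
d(J) = 4*J
G = 27 (G = (12*9)/4 = (1/4)*108 = 27)
W(L) = 5 - (-89 + L)*(3 + L) (W(L) = 5 - (L - 89)*(3 + L) = 5 - (-89 + L)*(3 + L))
d(-57) - W(G) = 4*(-57) - (272 - 1*27**2 + 86*27) = -228 - (272 - 1*729 + 2322) = -228 - (272 - 729 + 2322) = -228 - 1*1865 = -228 - 1865 = -2093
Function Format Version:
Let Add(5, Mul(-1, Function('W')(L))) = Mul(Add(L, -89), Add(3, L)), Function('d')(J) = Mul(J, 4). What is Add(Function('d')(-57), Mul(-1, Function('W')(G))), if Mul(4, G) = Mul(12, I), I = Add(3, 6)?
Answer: -2093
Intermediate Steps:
I = 9
Function('d')(J) = Mul(4, J)
G = 27 (G = Mul(Rational(1, 4), Mul(12, 9)) = Mul(Rational(1, 4), 108) = 27)
Function('W')(L) = Add(5, Mul(-1, Add(-89, L), Add(3, L))) (Function('W')(L) = Add(5, Mul(-1, Mul(Add(L, -89), Add(3, L)))) = Add(5, Mul(-1, Mul(Add(-89, L), Add(3, L)))) = Add(5, Mul(-1, Add(-89, L), Add(3, L))))
Add(Function('d')(-57), Mul(-1, Function('W')(G))) = Add(Mul(4, -57), Mul(-1, Add(272, Mul(-1, Pow(27, 2)), Mul(86, 27)))) = Add(-228, Mul(-1, Add(272, Mul(-1, 729), 2322))) = Add(-228, Mul(-1, Add(272, -729, 2322))) = Add(-228, Mul(-1, 1865)) = Add(-228, -1865) = -2093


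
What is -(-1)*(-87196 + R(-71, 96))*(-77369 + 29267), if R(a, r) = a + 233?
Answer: 4186509468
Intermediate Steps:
R(a, r) = 233 + a
-(-1)*(-87196 + R(-71, 96))*(-77369 + 29267) = -(-1)*(-87196 + (233 - 71))*(-77369 + 29267) = -(-1)*(-87196 + 162)*(-48102) = -(-1)*(-87034*(-48102)) = -(-1)*4186509468 = -1*(-4186509468) = 4186509468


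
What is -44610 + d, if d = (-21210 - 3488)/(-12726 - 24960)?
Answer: -840573881/18843 ≈ -44609.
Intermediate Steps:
d = 12349/18843 (d = -24698/(-37686) = -24698*(-1/37686) = 12349/18843 ≈ 0.65536)
-44610 + d = -44610 + 12349/18843 = -840573881/18843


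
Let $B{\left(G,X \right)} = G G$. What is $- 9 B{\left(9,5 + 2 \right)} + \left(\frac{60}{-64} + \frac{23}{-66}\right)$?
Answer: $- \frac{385591}{528} \approx -730.29$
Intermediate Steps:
$B{\left(G,X \right)} = G^{2}$
$- 9 B{\left(9,5 + 2 \right)} + \left(\frac{60}{-64} + \frac{23}{-66}\right) = - 9 \cdot 9^{2} + \left(\frac{60}{-64} + \frac{23}{-66}\right) = \left(-9\right) 81 + \left(60 \left(- \frac{1}{64}\right) + 23 \left(- \frac{1}{66}\right)\right) = -729 - \frac{679}{528} = - \frac{385591}{528}$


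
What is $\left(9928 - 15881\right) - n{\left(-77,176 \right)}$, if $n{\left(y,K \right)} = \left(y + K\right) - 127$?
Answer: $-5925$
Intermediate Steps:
$n{\left(y,K \right)} = -127 + K + y$ ($n{\left(y,K \right)} = \left(K + y\right) - 127 = -127 + K + y$)
$\left(9928 - 15881\right) - n{\left(-77,176 \right)} = \left(9928 - 15881\right) - \left(-127 + 176 - 77\right) = -5953 - -28 = -5953 + 28 = -5925$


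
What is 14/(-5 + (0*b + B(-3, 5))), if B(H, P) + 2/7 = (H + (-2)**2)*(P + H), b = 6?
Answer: -98/23 ≈ -4.2609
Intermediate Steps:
B(H, P) = -2/7 + (4 + H)*(H + P) (B(H, P) = -2/7 + (H + (-2)**2)*(P + H) = -2/7 + (H + 4)*(H + P) = -2/7 + (4 + H)*(H + P))
14/(-5 + (0*b + B(-3, 5))) = 14/(-5 + (0*6 + (-2/7 + (-3)**2 + 4*(-3) + 4*5 - 3*5))) = 14/(-5 + (0 + (-2/7 + 9 - 12 + 20 - 15))) = 14/(-5 + (0 + 12/7)) = 14/(-5 + 12/7) = 14/(-23/7) = -7/23*14 = -98/23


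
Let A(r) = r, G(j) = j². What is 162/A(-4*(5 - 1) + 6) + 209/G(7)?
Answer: -2924/245 ≈ -11.935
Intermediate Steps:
162/A(-4*(5 - 1) + 6) + 209/G(7) = 162/(-4*(5 - 1) + 6) + 209/(7²) = 162/(-4*4 + 6) + 209/49 = 162/(-16 + 6) + 209*(1/49) = 162/(-10) + 209/49 = 162*(-⅒) + 209/49 = -81/5 + 209/49 = -2924/245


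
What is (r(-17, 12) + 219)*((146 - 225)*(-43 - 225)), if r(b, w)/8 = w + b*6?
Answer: -10607172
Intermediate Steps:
r(b, w) = 8*w + 48*b (r(b, w) = 8*(w + b*6) = 8*(w + 6*b) = 8*w + 48*b)
(r(-17, 12) + 219)*((146 - 225)*(-43 - 225)) = ((8*12 + 48*(-17)) + 219)*((146 - 225)*(-43 - 225)) = ((96 - 816) + 219)*(-79*(-268)) = (-720 + 219)*21172 = -501*21172 = -10607172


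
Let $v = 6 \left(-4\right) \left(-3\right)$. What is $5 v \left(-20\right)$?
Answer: $-7200$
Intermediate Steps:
$v = 72$ ($v = \left(-24\right) \left(-3\right) = 72$)
$5 v \left(-20\right) = 5 \cdot 72 \left(-20\right) = 360 \left(-20\right) = -7200$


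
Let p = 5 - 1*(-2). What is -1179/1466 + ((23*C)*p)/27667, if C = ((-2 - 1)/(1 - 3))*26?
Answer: -23414379/40559822 ≈ -0.57728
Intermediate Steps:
p = 7 (p = 5 + 2 = 7)
C = 39 (C = -3/(-2)*26 = -3*(-½)*26 = (3/2)*26 = 39)
-1179/1466 + ((23*C)*p)/27667 = -1179/1466 + ((23*39)*7)/27667 = -1179*1/1466 + (897*7)*(1/27667) = -1179/1466 + 6279*(1/27667) = -1179/1466 + 6279/27667 = -23414379/40559822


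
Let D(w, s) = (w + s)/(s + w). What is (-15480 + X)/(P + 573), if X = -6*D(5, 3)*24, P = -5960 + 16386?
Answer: -15624/10999 ≈ -1.4205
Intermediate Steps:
D(w, s) = 1 (D(w, s) = (s + w)/(s + w) = 1)
P = 10426
X = -144 (X = -6*1*24 = -6*24 = -144)
(-15480 + X)/(P + 573) = (-15480 - 144)/(10426 + 573) = -15624/10999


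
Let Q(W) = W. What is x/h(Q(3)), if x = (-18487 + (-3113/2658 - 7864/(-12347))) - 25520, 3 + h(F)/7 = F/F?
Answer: 1444253605981/459456564 ≈ 3143.4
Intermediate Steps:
h(F) = -14 (h(F) = -21 + 7*(F/F) = -21 + 7*1 = -21 + 7 = -14)
x = -1444253605981/32818326 (x = (-18487 + (-3113*1/2658 - 7864*(-1/12347))) - 25520 = (-18487 + (-3113/2658 + 7864/12347)) - 25520 = (-18487 - 17533699/32818326) - 25520 = -606729926461/32818326 - 25520 = -1444253605981/32818326 ≈ -44008.)
x/h(Q(3)) = -1444253605981/32818326/(-14) = -1444253605981/32818326*(-1/14) = 1444253605981/459456564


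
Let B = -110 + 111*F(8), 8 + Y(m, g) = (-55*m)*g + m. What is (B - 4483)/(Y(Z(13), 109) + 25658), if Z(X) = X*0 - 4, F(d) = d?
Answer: -1235/16542 ≈ -0.074658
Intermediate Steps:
Z(X) = -4 (Z(X) = 0 - 4 = -4)
Y(m, g) = -8 + m - 55*g*m (Y(m, g) = -8 + ((-55*m)*g + m) = -8 + (-55*g*m + m) = -8 + (m - 55*g*m) = -8 + m - 55*g*m)
B = 778 (B = -110 + 111*8 = -110 + 888 = 778)
(B - 4483)/(Y(Z(13), 109) + 25658) = (778 - 4483)/((-8 - 4 - 55*109*(-4)) + 25658) = -3705/((-8 - 4 + 23980) + 25658) = -3705/(23968 + 25658) = -3705/49626 = -3705*1/49626 = -1235/16542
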